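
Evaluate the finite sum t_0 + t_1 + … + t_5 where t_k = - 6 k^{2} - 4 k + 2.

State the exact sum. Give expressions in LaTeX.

Σ = -378

Step 1: r(k) = (3*k**2 + 8*k + 4)/(3*k**2 + 2*k - 1).
Factor: A=1; B=1; C=k**2 + 2*k/3 - 1/3.
Set up (1)·f(k+1) − (1)·f(k) − (k**2 + 2*k/3 - 1/3) = 0.
Degrees (0,0,2) ⇒ d ≤ 3.
Coefficient equations give f(k) = k*(k + 1)*(2*k - 3)/6.
Certificate R = B(k−1)f/C = k*(2*k - 3)/(2*(3*k - 1)) gives s_k = k*(-2*k**2 + k + 3).
Verify: -6*k**2 - 4*k + 2 matches t_k.
Telescoping: Σ = s_(6) − s_(0) = -378 − (0) = -378.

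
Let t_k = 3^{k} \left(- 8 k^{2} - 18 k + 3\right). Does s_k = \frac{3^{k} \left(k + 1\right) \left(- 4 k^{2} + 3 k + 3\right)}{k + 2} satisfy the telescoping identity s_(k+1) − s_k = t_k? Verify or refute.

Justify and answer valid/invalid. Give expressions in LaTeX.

s_(k+1) = 3**(k + 1)*(k + 2)*(3*k - 4*(k + 1)**2 + 6)/(k + 3)
s_(k+1) − s_k = 3**k*(-8*k**4 - 50*k**3 - 105*k**2 - 57*k + 15)/(k**2 + 5*k + 6)
(s_(k+1) − s_k) − t_k = 3**k*(8*k**3 + 30*k**2 + 36*k - 3)/(k**2 + 5*k + 6)

Invalid: residual \frac{3^{k} \left(8 k^{3} + 30 k^{2} + 36 k - 3\right)}{k^{2} + 5 k + 6} ≠ 0.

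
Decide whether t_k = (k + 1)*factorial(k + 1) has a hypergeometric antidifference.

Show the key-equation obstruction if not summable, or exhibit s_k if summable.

Yes. s_k = factorial(k + 1).

t_(k+1)/t_k = (k + 2)**2/(k + 1).
Normal form (A,B,C) = (k + 2, 1, k + 1).
f must satisfy (k + 2)·f(k+1) − (1)·f(k) = k + 1.
Bound: deg f ≤ 0.
Match coefficients ⇒ f(k) = 1.
Certificate R = B(k−1)f/C = 1/(k + 1) gives s_k = factorial(k + 1).
Check: Δs_k = (k + 1)*factorial(k + 1). ✓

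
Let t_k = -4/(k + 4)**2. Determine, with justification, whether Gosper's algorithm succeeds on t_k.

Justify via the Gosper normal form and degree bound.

Compute t_(k+1)/t_k: get (k + 4)**2/(k + 5)**2.
Take A(k)=k**2 + 8*k + 16, B(k)=k**2 + 10*k + 25, C(k)=1.
Set up (k**2 + 8*k + 16)·f(k+1) − (k**2 + 8*k + 16)·f(k) − (1) = 0.
From deg A=2, deg B=2, deg C=0: d=0.
Generic f = c0 gives residual -1; -1 = 0 cannot hold, so t_k is not Gosper-summable.

No — the linear system for f has no solution.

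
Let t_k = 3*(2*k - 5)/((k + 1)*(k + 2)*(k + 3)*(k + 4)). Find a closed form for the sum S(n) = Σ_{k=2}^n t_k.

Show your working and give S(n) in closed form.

Step 1: r(k) = (k + 1)*(2*k - 3)/((k + 5)*(2*k - 5)).
A = k + 1, B = k + 5, C = k - 5/2.
Set up (k + 1)·f(k+1) − (k + 4)·f(k) − (k - 5/2) = 0.
From deg A=1, deg B=1, deg C=1: d=3.
Match coefficients ⇒ f(k) = -k*(2*k**2 + 12*k + 31)/18.
Then R = B(k−1)f/C = -k*(k + 4)*(2*k**2 + 12*k + 31)/(9*(2*k - 5)), so s_k = R(k)·t_k = k*(-2*k**2 - 12*k - 31)/(3*(k + 1)*(k + 2)*(k + 3)).
Δs = 3*(2*k - 5)/(k**4 + 10*k**3 + 35*k**2 + 50*k + 24), as required.
s_(n+1) = (-2*n**3 - 18*n**2 - 61*n - 45)/(3*(n**3 + 9*n**2 + 26*n + 24)) and s_(2) = -7/10, so S(n) = (n**3 + 9*n**2 - 64*n + 54)/(30*(n**3 + 9*n**2 + 26*n + 24)).

S(n) = (n**3 + 9*n**2 - 64*n + 54)/(30*(n**3 + 9*n**2 + 26*n + 24))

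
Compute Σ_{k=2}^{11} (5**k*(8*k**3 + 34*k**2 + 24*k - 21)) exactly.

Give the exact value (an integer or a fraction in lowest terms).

Σ = 866210937300

The ratio is 5*(8*k**3 + 58*k**2 + 116*k + 45)/(8*k**3 + 34*k**2 + 24*k - 21).
Take A(k)=5, B(k)=1, C(k)=k**3 + 17*k**2/4 + 3*k - 21/8.
Key eq: (5)·f(k+1) = (1)·f(k) + (k**3 + 17*k**2/4 + 3*k - 21/8).
Degrees (0,0,3) ⇒ d ≤ 3.
Solve for f: f(k) = (2*k**3 + k**2 - 4*k - 4)/8 (degree 3 ≤ 3).
So s_k = (B(k−1)f/C)·t_k = ((2*k**3 + k**2 - 4*k - 4)/(8*k**3 + 34*k**2 + 24*k - 21))·t_k = 5**k*(2*k**3 + k**2 - 4*k - 4).
Check: Δs_k = 5**k*(8*k**3 + 34*k**2 + 24*k - 21). ✓
Evaluate s at k=12 and k=2: 866210937500 and 200; difference 866210937300.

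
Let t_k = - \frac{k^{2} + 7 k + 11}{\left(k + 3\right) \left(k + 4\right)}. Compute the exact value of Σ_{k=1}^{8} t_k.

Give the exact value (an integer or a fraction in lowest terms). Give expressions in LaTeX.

r(k) = (k + 3)*(7*k + (k + 1)**2 + 18)/((k + 5)*(k**2 + 7*k + 11)) after simplifying.
So A=k + 3 and B=k + 5, with C=k**2 + 7*k + 11.
Need (k + 3)·f(k+1) − (k + 4)·f(k) = k**2 + 7*k + 11.
Degrees (1,1,2) ⇒ d ≤ 2.
Solve for f: f(k) = k*(3*k + 8)/3 (degree 2 ≤ 2).
Then R = B(k−1)f/C = k*(k + 4)*(3*k + 8)/(3*(k**2 + 7*k + 11)), so s_k = R(k)·t_k = k*(-3*k - 8)/(3*(k + 3)).
s_(k+1) − s_k = (-k**2 - 7*k - 11)/(k**2 + 7*k + 12) = t_k.
Evaluate s at k=9 and k=1: -35/4 and -11/12; difference -47/6.

Σ = -47/6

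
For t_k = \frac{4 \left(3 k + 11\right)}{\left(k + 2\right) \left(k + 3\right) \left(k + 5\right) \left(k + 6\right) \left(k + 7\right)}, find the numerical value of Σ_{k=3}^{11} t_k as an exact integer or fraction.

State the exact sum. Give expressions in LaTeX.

Step 1: r(k) = (k + 2)*(k + 5)*(3*k + 14)/((k + 4)*(k + 8)*(3*k + 11)).
So A=k + 2 and B=k + 8, with C=k**2 + 23*k/3 + 44/3.
Solve (k + 2)·f(k+1) − (k + 7)·f(k) = k**2 + 23*k/3 + 44/3.
Bound: deg f ≤ 5.
Solving with deg f ≤ 5: f(k) = k*(k + 3)*(k + 4)*(k**2 + 13*k + 52)/180.
Get s_k = R·t_k = k*(k**2 + 13*k + 52)/(15*(k**3 + 13*k**2 + 52*k + 60)) with R(k) = B(k−1)f(k)/C(k) = k*(k + 3)*(k + 7)*(k**2 + 13*k + 52)/(60*(3*k + 11)).
s_(k+1) − s_k = 4*(3*k + 11)/(k**5 + 23*k**4 + 203*k**3 + 853*k**2 + 1692*k + 1260) = t_k.
Sum = s_(12) − s_(3); s_(12) = 352/5355, s_(3) = 1/18 ⇒ 109/10710.

Σ = 109/10710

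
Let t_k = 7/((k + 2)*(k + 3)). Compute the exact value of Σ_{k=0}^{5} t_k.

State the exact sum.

Σ = 21/8

t_(k+1)/t_k = (k + 2)/(k + 4).
Normal form (A,B,C) = (k + 2, k + 4, 1).
Need (k + 2)·f(k+1) − (k + 3)·f(k) = 1.
From deg A=1, deg B=1, deg C=0: d=1.
Solve for f: f(k) = k/2 (degree 1 ≤ 1).
So s_k = (B(k−1)f/C)·t_k = (k*(k + 3)/2)·t_k = 7*k/(2*(k + 2)).
Check: Δs_k = 7/(k**2 + 5*k + 6). ✓
Evaluate s at k=6 and k=0: 21/8 and 0; difference 21/8.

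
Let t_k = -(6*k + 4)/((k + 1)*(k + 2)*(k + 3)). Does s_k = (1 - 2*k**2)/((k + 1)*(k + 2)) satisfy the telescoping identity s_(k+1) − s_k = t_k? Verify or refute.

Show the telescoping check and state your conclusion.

Valid — Δs_k = t_k.

s_(k+1) = (1 - 2*(k + 1)**2)/((k + 2)*(k + 3))
s_(k+1) − s_k = 2*(-3*k - 2)/(k**3 + 6*k**2 + 11*k + 6)
(s_(k+1) − s_k) − t_k = 0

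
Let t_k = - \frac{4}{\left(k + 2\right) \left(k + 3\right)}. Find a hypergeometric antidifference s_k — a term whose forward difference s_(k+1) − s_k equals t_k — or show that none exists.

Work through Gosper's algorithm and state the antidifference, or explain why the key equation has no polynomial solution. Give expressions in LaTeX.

The ratio is (k + 2)/(k + 4).
So A=k + 2 and B=k + 4, with C=1.
f must satisfy (k + 2)·f(k+1) − (k + 3)·f(k) = 1.
Degrees (1,1,0) ⇒ d ≤ 1.
Solve for f: f(k) = k/2 (degree 1 ≤ 1).
Then R = B(k−1)f/C = k*(k + 3)/2, so s_k = R(k)·t_k = -2*k/(k + 2).
Verify: -4/(k**2 + 5*k + 6) matches t_k.

s_k = - \frac{2 k}{k + 2}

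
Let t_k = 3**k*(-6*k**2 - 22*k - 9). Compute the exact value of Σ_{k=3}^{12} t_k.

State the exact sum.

Σ = -844990380

The ratio is 3*(6*k**2 + 34*k + 37)/(6*k**2 + 22*k + 9).
Take A(k)=3, B(k)=1, C(k)=k**2 + 11*k/3 + 3/2.
f must satisfy (3)·f(k+1) − (1)·f(k) = k**2 + 11*k/3 + 3/2.
Degrees (0,0,2) ⇒ d ≤ 2.
Coefficient equations give f(k) = (3*k**2 + 2*k - 3)/6.
Then R = B(k−1)f/C = (3*k**2 + 2*k - 3)/(6*k**2 + 22*k + 9), so s_k = R(k)·t_k = 3**k*(-3*k**2 - 2*k + 3).
Verify: 3**k*(-6*k**2 - 22*k - 9) matches t_k.
Σ_(k=3)^(12) t_k = s_(13) − s_(3) = -844991190 − (-810) = -844990380.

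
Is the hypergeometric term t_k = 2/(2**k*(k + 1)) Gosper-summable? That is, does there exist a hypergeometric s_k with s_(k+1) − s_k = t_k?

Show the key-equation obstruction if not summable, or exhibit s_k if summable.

r(k) = (k + 1)/(2*(k + 2)) after simplifying.
Normal form (A,B,C) = (k/2 + 1/2, k + 2, 1).
Need (k/2 + 1/2)·f(k+1) − (k + 1)·f(k) = 1.
deg f ≤ -1 (via 1,1,0).
Bound -1 < 0, so the key equation has no polynomial solution.

No. Not Gosper-summable.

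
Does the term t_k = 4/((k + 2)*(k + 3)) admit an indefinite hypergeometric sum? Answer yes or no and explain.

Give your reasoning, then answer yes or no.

The ratio is (k + 2)/(k + 4).
Gosper form: A/B · C(k+1)/C(k) with A=k + 2, B=k + 4, C=1.
Key eq: (k + 2)·f(k+1) = (k + 3)·f(k) + (1).
d = 1 from the (1,1,0) case.
Coefficient equations give f(k) = k/2.
R(k) = B(k−1)·f(k)/C(k) = k*(k + 3)/2; s_k = R·t_k = 2*k/(k + 2).
Δs = 4/(k**2 + 5*k + 6), as required.

Yes. s_k = 2*k/(k + 2).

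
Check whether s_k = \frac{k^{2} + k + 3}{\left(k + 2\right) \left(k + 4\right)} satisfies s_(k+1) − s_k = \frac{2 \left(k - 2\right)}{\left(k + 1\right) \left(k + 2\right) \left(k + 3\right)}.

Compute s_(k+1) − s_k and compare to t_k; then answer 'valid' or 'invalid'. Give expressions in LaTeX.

s_(k+1) = (k + (k + 1)**2 + 4)/((k + 3)*(k + 5))
s_(k+1) − s_k = 5*(k**2 + 3*k - 1)/(k**4 + 14*k**3 + 71*k**2 + 154*k + 120)
(s_(k+1) − s_k) − t_k = 3*(k**3 + 2*k**2 + 2*k + 25)/(k**5 + 15*k**4 + 85*k**3 + 225*k**2 + 274*k + 120)

Invalid: residual \frac{3 \left(k^{3} + 2 k^{2} + 2 k + 25\right)}{k^{5} + 15 k^{4} + 85 k^{3} + 225 k^{2} + 274 k + 120} ≠ 0.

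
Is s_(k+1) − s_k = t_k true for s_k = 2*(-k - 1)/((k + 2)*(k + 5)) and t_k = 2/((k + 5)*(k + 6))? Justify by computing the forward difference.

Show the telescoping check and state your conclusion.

Invalid: residual 4*(-k - 4)/(k**4 + 16*k**3 + 91*k**2 + 216*k + 180) ≠ 0.

s_(k+1) = 2*(-k - 2)/((k + 3)*(k + 6))
s_(k+1) − s_k = 2*(k**2 + 3*k - 2)/(k**4 + 16*k**3 + 91*k**2 + 216*k + 180)
(s_(k+1) − s_k) − t_k = 4*(-k - 4)/(k**4 + 16*k**3 + 91*k**2 + 216*k + 180)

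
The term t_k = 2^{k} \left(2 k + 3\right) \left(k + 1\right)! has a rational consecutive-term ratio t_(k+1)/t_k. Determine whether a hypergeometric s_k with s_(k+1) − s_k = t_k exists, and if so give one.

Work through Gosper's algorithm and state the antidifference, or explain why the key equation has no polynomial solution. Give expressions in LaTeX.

Compute t_(k+1)/t_k: get 2*(k + 2)*(2*k + 5)/(2*k + 3).
A = 2*k + 4, B = 1, C = k + 3/2.
f must satisfy (2*k + 4)·f(k+1) − (1)·f(k) = k + 3/2.
From deg A=1, deg B=0, deg C=1: d=0.
Solving with deg f ≤ 0: f(k) = 1/2.
Then R = B(k−1)f/C = 1/(2*k + 3), so s_k = R(k)·t_k = 2**k*factorial(k + 1).
Verify: 2**k*(2*k + 3)*factorial(k + 1) matches t_k.

s_k = 2^{k} \left(k + 1\right)!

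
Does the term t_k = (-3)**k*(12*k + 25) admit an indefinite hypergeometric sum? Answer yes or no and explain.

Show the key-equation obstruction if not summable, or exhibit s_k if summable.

Yes. s_k = (-3)**k*(-3*k - 4).

Step 1: r(k) = 3*(-12*k - 37)/(12*k + 25).
Factor: A=-3; B=1; C=k + 25/12.
Key eq: (-3)·f(k+1) = (1)·f(k) + (k + 25/12).
d = 1 from the (0,0,1) case.
Coefficient equations give f(k) = -(3*k + 4)/12.
R(k) = B(k−1)·f(k)/C(k) = -(3*k + 4)/(12*k + 25); s_k = R·t_k = (-3)**k*(-3*k - 4).
s_(k+1) − s_k = (-3)**k*(12*k + 25) = t_k.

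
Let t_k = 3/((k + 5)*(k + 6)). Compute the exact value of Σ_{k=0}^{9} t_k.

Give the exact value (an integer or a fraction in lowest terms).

t_(k+1)/t_k = (k + 5)/(k + 7).
A = k + 5, B = k + 7, C = 1.
Key eq: (k + 5)·f(k+1) = (k + 6)·f(k) + (1).
deg f ≤ 1 (via 1,1,0).
Solve for f: f(k) = k/5 (degree 1 ≤ 1).
Get s_k = R·t_k = 3*k/(5*(k + 5)) with R(k) = B(k−1)f(k)/C(k) = k*(k + 6)/5.
Verify: 3/(k**2 + 11*k + 30) matches t_k.
Sum = s_(10) − s_(0); s_(10) = 2/5, s_(0) = 0 ⇒ 2/5.

Σ = 2/5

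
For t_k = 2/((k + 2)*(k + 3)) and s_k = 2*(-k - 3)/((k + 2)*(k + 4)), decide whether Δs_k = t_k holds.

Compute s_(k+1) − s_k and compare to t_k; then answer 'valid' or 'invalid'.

s_(k+1) = 2*(-k - 4)/((k + 3)*(k + 5))
s_(k+1) − s_k = 2*(k**2 + 7*k + 13)/(k**4 + 14*k**3 + 71*k**2 + 154*k + 120)
(s_(k+1) − s_k) − t_k = 2*(-2*k - 7)/(k**4 + 14*k**3 + 71*k**2 + 154*k + 120)

Invalid: residual 2*(-2*k - 7)/(k**4 + 14*k**3 + 71*k**2 + 154*k + 120) ≠ 0.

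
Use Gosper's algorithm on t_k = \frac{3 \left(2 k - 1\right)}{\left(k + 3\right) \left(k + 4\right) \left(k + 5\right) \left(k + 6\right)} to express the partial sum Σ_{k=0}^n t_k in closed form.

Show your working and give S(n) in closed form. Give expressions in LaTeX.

The ratio is (k + 3)*(2*k + 1)/((k + 7)*(2*k - 1)).
A = k + 3, B = k + 7, C = k - 1/2.
f must satisfy (k + 3)·f(k+1) − (k + 6)·f(k) = k - 1/2.
Degrees (1,1,1) ⇒ d ≤ 3.
Solving with deg f ≤ 3: f(k) = k*(k**2 + 12*k - 43)/180.
So s_k = (B(k−1)f/C)·t_k = (k*(k + 6)*(k**2 + 12*k - 43)/(90*(2*k - 1)))·t_k = k*(k**2 + 12*k - 43)/(30*(k + 3)*(k + 4)*(k + 5)).
Check: Δs_k = 3*(2*k - 1)/(k**4 + 18*k**3 + 119*k**2 + 342*k + 360). ✓
Telescope: S(n) = s_(n+1) − s_(0) = (n**3 + 15*n**2 - 16*n - 30)/(30*(n**3 + 15*n**2 + 74*n + 120)) − (0) = (n**3 + 15*n**2 - 16*n - 30)/(30*(n**3 + 15*n**2 + 74*n + 120)).

S(n) = \frac{n^{3} + 15 n^{2} - 16 n - 30}{30 \left(n^{3} + 15 n^{2} + 74 n + 120\right)}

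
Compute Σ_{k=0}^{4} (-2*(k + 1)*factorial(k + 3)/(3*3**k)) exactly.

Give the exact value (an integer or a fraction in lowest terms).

Σ = -8636/27

t_(k+1)/t_k = (k + 2)*(k + 4)/(3*(k + 1)).
A = k/3 + 4/3, B = 1, C = k + 1.
f must satisfy (k/3 + 4/3)·f(k+1) − (1)·f(k) = k + 1.
Bound: deg f ≤ 0.
A polynomial solution: f(k) = 3.
R(k) = B(k−1)·f(k)/C(k) = 3/(k + 1); s_k = R·t_k = -2*factorial(k + 3)/3**k.
Check: Δs_k = -2*(k + 1)*factorial(k + 3)/(3*3**k). ✓
Σ_(k=0)^(4) t_k = s_(5) − s_(0) = -8960/27 − (-12) = -8636/27.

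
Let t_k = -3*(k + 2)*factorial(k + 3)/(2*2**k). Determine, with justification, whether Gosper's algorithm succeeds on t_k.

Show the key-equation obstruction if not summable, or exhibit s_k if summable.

Ratio r(k) = (k + 3)*(k + 4)/(2*(k + 2)).
Factor: A=k/2 + 2; B=1; C=k + 2.
Set up (k/2 + 2)·f(k+1) − (1)·f(k) − (k + 2) = 0.
From deg A=1, deg B=0, deg C=1: d=0.
Solve for f: f(k) = 2 (degree 0 ≤ 0).
R(k) = B(k−1)·f(k)/C(k) = 2/(k + 2); s_k = R·t_k = -3*factorial(k + 3)/2**k.
Δs = -3*(k + 2)*factorial(k + 3)/(2*2**k), as required.

Yes. s_k = -3*factorial(k + 3)/2**k.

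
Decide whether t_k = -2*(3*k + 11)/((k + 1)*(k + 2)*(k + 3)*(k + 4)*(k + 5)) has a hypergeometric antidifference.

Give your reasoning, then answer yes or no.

t_(k+1)/t_k = (k + 1)*(3*k + 14)/((k + 6)*(3*k + 11)).
Take A(k)=k + 1, B(k)=k + 6, C(k)=k + 11/3.
Set up (k + 1)·f(k+1) − (k + 5)·f(k) − (k + 11/3) = 0.
deg f ≤ 4 (via 1,1,1).
Solve for f: f(k) = k*(k + 3)*(k**2 + 7*k + 14)/24 (degree 4 ≤ 4).
So s_k = (B(k−1)f/C)·t_k = (k*(k + 3)*(k + 5)*(k**2 + 7*k + 14)/(8*(3*k + 11)))·t_k = k*(-k**2 - 7*k - 14)/(4*(k**3 + 7*k**2 + 14*k + 8)).
Check: Δs_k = 2*(-3*k - 11)/(k**5 + 15*k**4 + 85*k**3 + 225*k**2 + 274*k + 120). ✓

Yes. s_k = k*(-k**2 - 7*k - 14)/(4*(k**3 + 7*k**2 + 14*k + 8)).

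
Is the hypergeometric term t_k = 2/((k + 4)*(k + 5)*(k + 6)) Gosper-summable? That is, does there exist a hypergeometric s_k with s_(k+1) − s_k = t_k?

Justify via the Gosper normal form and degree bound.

Yes. s_k = k*(k + 9)/(20*(k + 4)*(k + 5)).

r(k) = (k + 4)/(k + 7) after simplifying.
A = k + 4, B = k + 7, C = 1.
Key eq: (k + 4)·f(k+1) = (k + 6)·f(k) + (1).
Bound: deg f ≤ 2.
Solving with deg f ≤ 2: f(k) = k*(k + 9)/40.
Certificate R = B(k−1)f/C = k*(k + 6)*(k + 9)/40 gives s_k = k*(k + 9)/(20*(k + 4)*(k + 5)).
Δs = 2/(k**3 + 15*k**2 + 74*k + 120), as required.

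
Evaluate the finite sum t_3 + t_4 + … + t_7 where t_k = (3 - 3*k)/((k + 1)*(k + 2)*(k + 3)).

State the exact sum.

Ratio r(k) = k*(k + 1)/((k - 1)*(k + 4)).
Take A(k)=k + 1, B(k)=k + 4, C(k)=k - 1.
Need (k + 1)·f(k+1) − (k + 3)·f(k) = k - 1.
d = 2 from the (1,1,1) case.
A polynomial solution: f(k) = -k.
Get s_k = R·t_k = 3*k/((k + 1)*(k + 2)) with R(k) = B(k−1)f(k)/C(k) = -k*(k + 3)/(k - 1).
Check: Δs_k = 3*(1 - k)/(k**3 + 6*k**2 + 11*k + 6). ✓
Σ_(k=3)^(7) t_k = s_(8) − s_(3) = 4/15 − (9/20) = -11/60.

Σ = -11/60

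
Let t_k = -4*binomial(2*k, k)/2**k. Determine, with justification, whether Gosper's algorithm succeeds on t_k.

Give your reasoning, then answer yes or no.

No; the degree bound rules out any f.

Ratio r(k) = (2*k + 1)/(k + 1).
Gosper form: A/B · C(k+1)/C(k) with A=2*k + 1, B=k + 1, C=1.
Need (2*k + 1)·f(k+1) − (k)·f(k) = 1.
deg f ≤ -1 (via 1,1,0).
Negative degree bound (-1): no f exists, t_k not Gosper-summable.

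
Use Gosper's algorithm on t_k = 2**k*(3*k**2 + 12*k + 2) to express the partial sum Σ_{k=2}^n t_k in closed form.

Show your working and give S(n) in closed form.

S(n) = 6*2**n*n**2 + 12*2**n*n - 2*2**n - 32

t_(k+1)/t_k = 2*(3*k**2 + 18*k + 17)/(3*k**2 + 12*k + 2).
Normal form (A,B,C) = (2, 1, k**2 + 4*k + 2/3).
f must satisfy (2)·f(k+1) − (1)·f(k) = k**2 + 4*k + 2/3.
d = 2 from the (0,0,2) case.
A polynomial solution: f(k) = (3*k**2 - 4)/3.
Get s_k = R·t_k = 2**k*(3*k**2 - 4) with R(k) = B(k−1)f(k)/C(k) = (3*k**2 - 4)/(3*k**2 + 12*k + 2).
Check: Δs_k = 2**k*(3*k**2 + 12*k + 2). ✓
Σ_(k=2)^n t_k = s_(n+1) − s_(2) = (2**(n + 1)*(3*n**2 + 6*n - 1)) − (32), i.e. 6*2**n*n**2 + 12*2**n*n - 2*2**n - 32.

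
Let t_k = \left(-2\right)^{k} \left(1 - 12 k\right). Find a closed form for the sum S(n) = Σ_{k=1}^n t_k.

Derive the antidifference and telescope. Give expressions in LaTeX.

S(n) = - 8 \left(-2\right)^{n} n - 2 \left(-2\right)^{n} + 2

Step 1: r(k) = 2*(-12*k - 11)/(12*k - 1).
Take A(k)=-2, B(k)=1, C(k)=k - 1/12.
f must satisfy (-2)·f(k+1) − (1)·f(k) = k - 1/12.
d = 1 from the (0,0,1) case.
Solving with deg f ≤ 1: f(k) = -(4*k - 3)/12.
Then R = B(k−1)f/C = -(4*k - 3)/(12*k - 1), so s_k = R(k)·t_k = (-2)**k*(4*k - 3).
s_(k+1) − s_k = (-2)**k*(1 - 12*k) = t_k.
Σ_(k=1)^n t_k = s_(n+1) − s_(1) = ((-2)**(n + 1)*(4*n + 1)) − (-2), i.e. -8*(-2)**n*n - 2*(-2)**n + 2.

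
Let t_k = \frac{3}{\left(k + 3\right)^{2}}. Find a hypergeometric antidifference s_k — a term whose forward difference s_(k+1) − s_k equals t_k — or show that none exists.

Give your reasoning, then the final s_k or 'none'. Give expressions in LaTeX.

Step 1: r(k) = (k + 3)**2/(k + 4)**2.
Gosper form: A/B · C(k+1)/C(k) with A=k**2 + 6*k + 9, B=k**2 + 8*k + 16, C=1.
Key eq: (k**2 + 6*k + 9)·f(k+1) = (k**2 + 6*k + 9)·f(k) + (1).
d = 0 from the (2,2,0) case.
Put f(k) = c0: A·f(k+1) − B(k−1)·f(k) − C = -1; need -1 = 0 — inconsistent ⇒ no f, not summable.

none (Gosper's algorithm certifies no s_k)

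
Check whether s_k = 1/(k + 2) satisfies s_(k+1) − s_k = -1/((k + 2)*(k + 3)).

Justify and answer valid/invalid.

Valid — Δs_k = t_k.

s_(k+1) = 1/(k + 3)
s_(k+1) − s_k = -1/((k + 2)*(k + 3))
(s_(k+1) − s_k) − t_k = 0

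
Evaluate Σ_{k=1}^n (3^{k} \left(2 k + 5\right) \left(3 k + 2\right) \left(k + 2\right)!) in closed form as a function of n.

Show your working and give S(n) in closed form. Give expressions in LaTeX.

The ratio is 3*(k + 3)*(2*k + 7)*(3*k + 5)/((2*k + 5)*(3*k + 2)).
A = 3*k + 9, B = 1, C = k**2 + 19*k/6 + 5/3.
f must satisfy (3*k + 9)·f(k+1) − (1)·f(k) = k**2 + 19*k/6 + 5/3.
Degrees (1,0,2) ⇒ d ≤ 1.
Solve for f: f(k) = (2*k - 1)/6 (degree 1 ≤ 1).
Then R = B(k−1)f/C = (2*k - 1)/((2*k + 5)*(3*k + 2)), so s_k = R(k)·t_k = 3**k*(2*k - 1)*factorial(k + 2).
Verify: 3**k*(2*k + 5)*(3*k + 2)*factorial(k + 2) matches t_k.
Telescope: S(n) = s_(n+1) − s_(1) = 3**(n + 1)*(2*n + 1)*factorial(n + 3) − (18) = 6*3**n*n*factorial(n + 3) + 3*3**n*factorial(n + 3) - 18.

S(n) = 6 \cdot 3^{n} n \left(n + 3\right)! + 3 \cdot 3^{n} \left(n + 3\right)! - 18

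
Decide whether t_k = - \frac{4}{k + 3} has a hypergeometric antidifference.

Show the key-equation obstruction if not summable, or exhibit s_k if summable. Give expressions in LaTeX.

Ratio r(k) = (k + 3)/(k + 4).
Factor: A=k + 3; B=k + 4; C=1.
Solve (k + 3)·f(k+1) − (k + 3)·f(k) = 1.
d = 0 from the (1,1,0) case.
Write f(k) = c0. Then LHS − RHS = -1, requiring -1 = 0: contradictory. No certificate.

No — key equation has no polynomial f.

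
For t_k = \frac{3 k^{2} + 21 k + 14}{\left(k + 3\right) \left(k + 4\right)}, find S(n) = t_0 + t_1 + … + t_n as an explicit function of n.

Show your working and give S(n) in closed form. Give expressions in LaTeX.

S(n) = \frac{9 n^{2} + 23 n + 14}{3 \left(n + 4\right)}

r(k) = (k + 3)*(21*k + 3*(k + 1)**2 + 35)/((k + 5)*(3*k**2 + 21*k + 14)) after simplifying.
Factor: A=k + 3; B=k + 5; C=k**2 + 7*k + 14/3.
Set up (k + 3)·f(k+1) − (k + 4)·f(k) − (k**2 + 7*k + 14/3) = 0.
From deg A=1, deg B=1, deg C=2: d=2.
Solving with deg f ≤ 2: f(k) = k*(9*k + 5)/9.
Get s_k = R·t_k = k*(9*k + 5)/(3*(k + 3)) with R(k) = B(k−1)f(k)/C(k) = k*(k + 4)*(9*k + 5)/(3*(3*k**2 + 21*k + 14)).
Verify: (3*k**2 + 21*k + 14)/(k**2 + 7*k + 12) matches t_k.
Evaluate: s_(n+1) = (9*n**2 + 23*n + 14)/(3*(n + 4)); subtract s_(0) = 0 ⇒ S(n) = (9*n**2 + 23*n + 14)/(3*(n + 4)).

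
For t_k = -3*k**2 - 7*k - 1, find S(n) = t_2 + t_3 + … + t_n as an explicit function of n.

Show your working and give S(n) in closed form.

S(n) = -n**3 - 5*n**2 - 5*n + 11

The ratio is (3*k**2 + 13*k + 11)/(3*k**2 + 7*k + 1).
A = 1, B = 1, C = k**2 + 7*k/3 + 1/3.
Solve (1)·f(k+1) − (1)·f(k) = k**2 + 7*k/3 + 1/3.
Degrees (0,0,2) ⇒ d ≤ 3.
Solving with deg f ≤ 3: f(k) = k*(k**2 + 2*k - 2)/3.
Then R = B(k−1)f/C = k*(k**2 + 2*k - 2)/(3*k**2 + 7*k + 1), so s_k = R(k)·t_k = k*(-k**2 - 2*k + 2).
Δs = -3*k**2 - 7*k - 1, as required.
Telescope: S(n) = s_(n+1) − s_(2) = -n**3 - 5*n**2 - 5*n - 1 − (-12) = -n**3 - 5*n**2 - 5*n + 11.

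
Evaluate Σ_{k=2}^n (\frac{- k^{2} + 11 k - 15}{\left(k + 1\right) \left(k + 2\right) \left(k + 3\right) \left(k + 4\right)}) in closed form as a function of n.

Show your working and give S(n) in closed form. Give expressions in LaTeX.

S(n) = \frac{n^{2} - 2 n + 1}{n^{3} + 9 n^{2} + 26 n + 24}

Compute t_(k+1)/t_k: get (k + 1)*(-11*k + (k + 1)**2 + 4)/((k + 5)*(k**2 - 11*k + 15)).
Normal form (A,B,C) = (k + 1, k + 5, k**2 - 11*k + 15).
f must satisfy (k + 1)·f(k+1) − (k + 4)·f(k) = k**2 - 11*k + 15.
Bound: deg f ≤ 3.
Match coefficients ⇒ f(k) = k*(2*k**2 + 9*k + 34)/3.
R(k) = B(k−1)·f(k)/C(k) = k*(k + 4)*(2*k**2 + 9*k + 34)/(3*(k**2 - 11*k + 15)); s_k = R·t_k = k*(-2*k**2 - 9*k - 34)/(3*(k + 1)*(k + 2)*(k + 3)).
s_(k+1) − s_k = (-k**2 + 11*k - 15)/(k**4 + 10*k**3 + 35*k**2 + 50*k + 24) = t_k.
Evaluate: s_(n+1) = (-2*n**3 - 15*n**2 - 58*n - 45)/(3*(n**3 + 9*n**2 + 26*n + 24)); subtract s_(2) = -2/3 ⇒ S(n) = (n**2 - 2*n + 1)/(n**3 + 9*n**2 + 26*n + 24).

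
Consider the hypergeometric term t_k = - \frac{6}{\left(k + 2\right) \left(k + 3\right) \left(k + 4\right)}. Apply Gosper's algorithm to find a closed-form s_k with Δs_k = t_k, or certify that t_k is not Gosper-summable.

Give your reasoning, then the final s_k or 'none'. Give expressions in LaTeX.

s_k = \frac{k \left(- k - 5\right)}{2 \left(k + 2\right) \left(k + 3\right)}

Ratio r(k) = (k + 2)/(k + 5).
Take A(k)=k + 2, B(k)=k + 5, C(k)=1.
Key eq: (k + 2)·f(k+1) = (k + 4)·f(k) + (1).
From deg A=1, deg B=1, deg C=0: d=2.
Solve for f: f(k) = k*(k + 5)/12 (degree 2 ≤ 2).
Certificate R = B(k−1)f/C = k*(k + 4)*(k + 5)/12 gives s_k = k*(-k - 5)/(2*(k + 2)*(k + 3)).
Δs = -6/(k**3 + 9*k**2 + 26*k + 24), as required.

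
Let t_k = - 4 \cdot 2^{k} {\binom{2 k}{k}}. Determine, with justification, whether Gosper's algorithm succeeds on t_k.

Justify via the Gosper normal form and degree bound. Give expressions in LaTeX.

t_(k+1)/t_k = 4*(2*k + 1)/(k + 1).
Factor: A=8*k + 4; B=k + 1; C=1.
Solve (8*k + 4)·f(k+1) − (k)·f(k) = 1.
d = -1 from the (1,1,0) case.
Negative degree bound (-1): no f exists, t_k not Gosper-summable.

No — t_k has no hypergeometric antidifference.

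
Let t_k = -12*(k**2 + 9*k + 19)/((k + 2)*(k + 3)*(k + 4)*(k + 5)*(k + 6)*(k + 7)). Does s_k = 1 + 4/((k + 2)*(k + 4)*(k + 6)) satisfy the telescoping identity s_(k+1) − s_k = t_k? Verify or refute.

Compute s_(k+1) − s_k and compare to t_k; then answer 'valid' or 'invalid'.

s_(k+1) = 1 + 4/((k + 3)*(k + 5)*(k + 7))
s_(k+1) − s_k = 4/((k + 3)*(k + 5)*(k + 7)) - 4/((k + 2)*(k + 4)*(k + 6))
(s_(k+1) − s_k) − t_k = 0

valid; difference matches t_k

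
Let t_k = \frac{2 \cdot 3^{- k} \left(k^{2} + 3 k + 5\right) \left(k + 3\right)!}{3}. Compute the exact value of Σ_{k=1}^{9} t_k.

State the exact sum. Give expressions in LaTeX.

Σ = 563755424/243

Compute t_(k+1)/t_k: get (k + 4)*(3*k + (k + 1)**2 + 8)/(3*(k**2 + 3*k + 5)).
So A=k/3 + 4/3 and B=1, with C=k**2 + 3*k + 5.
Need (k/3 + 4/3)·f(k+1) − (1)·f(k) = k**2 + 3*k + 5.
Bound: deg f ≤ 1.
Match coefficients ⇒ f(k) = 3*(k + 1).
So s_k = (B(k−1)f/C)·t_k = (3*(k + 1)/(k**2 + 3*k + 5))·t_k = 2*(k + 1)*factorial(k + 3)/3**k.
Verify: 2*(k**2 + 3*k + 5)*factorial(k + 3)/(3*3**k) matches t_k.
Evaluate s at k=10 and k=1: 563763200/243 and 32; difference 563755424/243.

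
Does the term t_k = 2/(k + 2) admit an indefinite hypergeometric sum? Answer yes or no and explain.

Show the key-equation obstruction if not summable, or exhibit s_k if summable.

No; the coefficient equations for f are inconsistent.

Step 1: r(k) = (k + 2)/(k + 3).
A = k + 2, B = k + 3, C = 1.
Solve (k + 2)·f(k+1) − (k + 2)·f(k) = 1.
From deg A=1, deg B=1, deg C=0: d=0.
Write f(k) = c0. Then LHS − RHS = -1, requiring -1 = 0: contradictory. No certificate.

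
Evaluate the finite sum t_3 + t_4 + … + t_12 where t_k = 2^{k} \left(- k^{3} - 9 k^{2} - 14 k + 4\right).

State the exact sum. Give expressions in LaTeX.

Σ = -21692112

t_(k+1)/t_k = 2*(k**3 + 12*k**2 + 35*k + 20)/(k**3 + 9*k**2 + 14*k - 4).
Take A(k)=2, B(k)=1, C(k)=k**3 + 9*k**2 + 14*k - 4.
f must satisfy (2)·f(k+1) − (1)·f(k) = k**3 + 9*k**2 + 14*k - 4.
Bound: deg f ≤ 3.
Solve for f: f(k) = k**3 + 3*k**2 - 4*k - 4 (degree 3 ≤ 3).
Then R = B(k−1)f/C = (k**3 + 3*k**2 - 4*k - 4)/(k**3 + 9*k**2 + 14*k - 4), so s_k = R(k)·t_k = 2**k*(-k**3 - 3*k**2 + 4*k + 4).
Check: Δs_k = 2**k*(-k**3 - 9*k**2 - 14*k + 4). ✓
Sum = s_(13) − s_(3); s_(13) = -21692416, s_(3) = -304 ⇒ -21692112.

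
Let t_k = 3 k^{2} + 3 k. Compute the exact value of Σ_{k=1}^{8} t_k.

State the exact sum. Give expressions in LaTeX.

Σ = 720

Step 1: r(k) = (k + 2)/k.
Factor: A=1; B=1; C=k**2 + k.
Solve (1)·f(k+1) − (1)·f(k) = k**2 + k.
d = 3 from the (0,0,2) case.
Solving with deg f ≤ 3: f(k) = k*(k - 1)*(k + 1)/3.
Certificate R = B(k−1)f/C = (k - 1)/3 gives s_k = k**3 - k.
Check: Δs_k = 3*k*(k + 1). ✓
Evaluate s at k=9 and k=1: 720 and 0; difference 720.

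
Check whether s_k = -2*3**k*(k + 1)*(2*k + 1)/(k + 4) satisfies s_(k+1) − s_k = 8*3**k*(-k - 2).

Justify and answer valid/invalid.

s_(k+1) = -6*3**k*(k + 2)*(2*k + 3)/(k + 5)
s_(k+1) − s_k = 3**k*(-8*k**3 - 64*k**2 - 172*k - 134)/(k**2 + 9*k + 20)
(s_(k+1) − s_k) − t_k = 3**(k + 1)*(8*k**2 + 44*k + 62)/(k**2 + 9*k + 20)

Invalid: residual 3**(k + 1)*(8*k**2 + 44*k + 62)/(k**2 + 9*k + 20) ≠ 0.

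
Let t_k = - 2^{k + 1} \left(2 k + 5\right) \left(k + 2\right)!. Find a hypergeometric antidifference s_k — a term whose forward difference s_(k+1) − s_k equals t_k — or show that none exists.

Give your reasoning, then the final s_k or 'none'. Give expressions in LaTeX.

Ratio r(k) = 2*(k + 3)*(2*k + 7)/(2*k + 5).
Factor: A=2*k + 6; B=1; C=k + 5/2.
Set up (2*k + 6)·f(k+1) − (1)·f(k) − (k + 5/2) = 0.
From deg A=1, deg B=0, deg C=1: d=0.
Match coefficients ⇒ f(k) = 1/2.
Certificate R = B(k−1)f/C = 1/(2*k + 5) gives s_k = -2**(k + 1)*factorial(k + 2).
Δs = -2**(k + 1)*(2*k + 5)*factorial(k + 2), as required.

s_k = - 2^{k + 1} \left(k + 2\right)!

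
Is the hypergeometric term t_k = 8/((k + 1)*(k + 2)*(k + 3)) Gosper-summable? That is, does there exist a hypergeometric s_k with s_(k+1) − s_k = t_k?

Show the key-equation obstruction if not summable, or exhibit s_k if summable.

r(k) = (k + 1)/(k + 4) after simplifying.
A = k + 1, B = k + 4, C = 1.
Solve (k + 1)·f(k+1) − (k + 3)·f(k) = 1.
d = 2 from the (1,1,0) case.
Solve for f: f(k) = k*(k + 3)/4 (degree 2 ≤ 2).
Get s_k = R·t_k = 2*k*(k + 3)/((k + 1)*(k + 2)) with R(k) = B(k−1)f(k)/C(k) = k*(k + 3)**2/4.
Verify: 8/(k**3 + 6*k**2 + 11*k + 6) matches t_k.

Yes. s_k = 2*k*(k + 3)/((k + 1)*(k + 2)).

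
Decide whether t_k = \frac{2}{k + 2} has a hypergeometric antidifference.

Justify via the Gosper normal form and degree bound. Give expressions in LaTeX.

Compute t_(k+1)/t_k: get (k + 2)/(k + 3).
A = k + 2, B = k + 3, C = 1.
f must satisfy (k + 2)·f(k+1) − (k + 2)·f(k) = 1.
deg f ≤ 0 (via 1,1,0).
Write f(k) = c0. Then LHS − RHS = -1, requiring -1 = 0: contradictory. No certificate.

No. Not Gosper-summable.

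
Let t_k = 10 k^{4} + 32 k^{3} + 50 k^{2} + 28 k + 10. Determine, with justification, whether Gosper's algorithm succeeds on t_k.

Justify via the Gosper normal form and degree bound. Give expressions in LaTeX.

Yes. s_k = k \left(2 k^{4} + 3 k^{3} + 4 k^{2} - 3 k + 4\right).

The ratio is (5*k**4 + 36*k**3 + 103*k**2 + 132*k + 65)/(5*k**4 + 16*k**3 + 25*k**2 + 14*k + 5).
So A=1 and B=1, with C=k**4 + 16*k**3/5 + 5*k**2 + 14*k/5 + 1.
Set up (1)·f(k+1) − (1)·f(k) − (k**4 + 16*k**3/5 + 5*k**2 + 14*k/5 + 1) = 0.
Degrees (0,0,4) ⇒ d ≤ 5.
Coefficient equations give f(k) = k*(2*k**4 + 3*k**3 + 4*k**2 - 3*k + 4)/10.
Then R = B(k−1)f/C = k*(2*k**4 + 3*k**3 + 4*k**2 - 3*k + 4)/(2*(5*k**4 + 16*k**3 + 25*k**2 + 14*k + 5)), so s_k = R(k)·t_k = k*(2*k**4 + 3*k**3 + 4*k**2 - 3*k + 4).
s_(k+1) − s_k = 10*k**4 + 32*k**3 + 50*k**2 + 28*k + 10 = t_k.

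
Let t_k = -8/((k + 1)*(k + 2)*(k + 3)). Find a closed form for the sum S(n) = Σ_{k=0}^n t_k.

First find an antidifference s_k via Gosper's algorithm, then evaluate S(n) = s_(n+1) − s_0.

Ratio r(k) = (k + 1)/(k + 4).
Gosper form: A/B · C(k+1)/C(k) with A=k + 1, B=k + 4, C=1.
Solve (k + 1)·f(k+1) − (k + 3)·f(k) = 1.
From deg A=1, deg B=1, deg C=0: d=2.
Solve for f: f(k) = k*(k + 3)/4 (degree 2 ≤ 2).
So s_k = (B(k−1)f/C)·t_k = (k*(k + 3)**2/4)·t_k = 2*k*(-k - 3)/((k + 1)*(k + 2)).
s_(k+1) − s_k = -8/(k**3 + 6*k**2 + 11*k + 6) = t_k.
Telescope: S(n) = s_(n+1) − s_(0) = 2*(-n**2 - 5*n - 4)/(n**2 + 5*n + 6) − (0) = 2*(-n**2 - 5*n - 4)/(n**2 + 5*n + 6).

S(n) = 2*(-n**2 - 5*n - 4)/(n**2 + 5*n + 6)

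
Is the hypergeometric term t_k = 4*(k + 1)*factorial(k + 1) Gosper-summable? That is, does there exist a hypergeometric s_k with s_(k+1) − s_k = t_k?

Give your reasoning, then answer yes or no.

The ratio is (k + 2)**2/(k + 1).
Normal form (A,B,C) = (k + 2, 1, k + 1).
Solve (k + 2)·f(k+1) − (1)·f(k) = k + 1.
Degrees (1,0,1) ⇒ d ≤ 0.
A polynomial solution: f(k) = 1.
Certificate R = B(k−1)f/C = 1/(k + 1) gives s_k = 4*factorial(k + 1).
Check: Δs_k = 4*(k + 1)*factorial(k + 1). ✓

Yes. s_k = 4*factorial(k + 1).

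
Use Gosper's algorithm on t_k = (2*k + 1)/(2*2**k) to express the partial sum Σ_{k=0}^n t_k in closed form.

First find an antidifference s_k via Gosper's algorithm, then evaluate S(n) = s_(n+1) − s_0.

S(n) = 3 - n/2**n - 5/(2*2**n)

Step 1: r(k) = (2*k + 3)/(2*(2*k + 1)).
Take A(k)=1/2, B(k)=1, C(k)=k + 1/2.
Set up (1/2)·f(k+1) − (1)·f(k) − (k + 1/2) = 0.
Degrees (0,0,1) ⇒ d ≤ 1.
Coefficient equations give f(k) = -2*k - 3.
Certificate R = B(k−1)f/C = -2*(2*k + 3)/(2*k + 1) gives s_k = (-2*k - 3)/2**k.
s_(k+1) − s_k = (2*k + 1)/(2*2**k) = t_k.
Evaluate: s_(n+1) = 2**(-n - 1)*(-2*n - 5); subtract s_(0) = -3 ⇒ S(n) = 3 - n/2**n - 5/(2*2**n).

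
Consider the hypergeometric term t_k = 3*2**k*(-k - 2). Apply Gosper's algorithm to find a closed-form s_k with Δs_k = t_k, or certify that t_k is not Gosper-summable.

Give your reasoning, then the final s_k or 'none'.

Step 1: r(k) = 2*(k + 3)/(k + 2).
Gosper form: A/B · C(k+1)/C(k) with A=2, B=1, C=k + 2.
Need (2)·f(k+1) − (1)·f(k) = k + 2.
Degrees (0,0,1) ⇒ d ≤ 1.
Solving with deg f ≤ 1: f(k) = k.
Then R = B(k−1)f/C = k/(k + 2), so s_k = R(k)·t_k = -3*2**k*k.
Check: Δs_k = 3*2**k*(-k - 2). ✓

s_k = -3*2**k*k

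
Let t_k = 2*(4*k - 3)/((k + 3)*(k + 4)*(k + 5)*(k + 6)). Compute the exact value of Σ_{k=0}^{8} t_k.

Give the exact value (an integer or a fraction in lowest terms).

Σ = 29/1820

The ratio is (k + 3)*(4*k + 1)/((k + 7)*(4*k - 3)).
Normal form (A,B,C) = (k + 3, k + 7, k - 3/4).
Set up (k + 3)·f(k+1) − (k + 6)·f(k) − (k - 3/4) = 0.
d = 3 from the (1,1,1) case.
Solving with deg f ≤ 3: f(k) = k*(k**2 + 12*k - 73)/240.
Certificate R = B(k−1)f/C = k*(k + 6)*(k**2 + 12*k - 73)/(60*(4*k - 3)) gives s_k = k*(k**2 + 12*k - 73)/(30*(k + 3)*(k + 4)*(k + 5)).
Δs = 2*(4*k - 3)/(k**4 + 18*k**3 + 119*k**2 + 342*k + 360), as required.
Sum = s_(9) − s_(0); s_(9) = 29/1820, s_(0) = 0 ⇒ 29/1820.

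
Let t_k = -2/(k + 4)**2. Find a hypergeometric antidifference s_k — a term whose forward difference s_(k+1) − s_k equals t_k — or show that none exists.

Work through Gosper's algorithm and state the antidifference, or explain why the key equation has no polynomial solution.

none (Gosper's algorithm certifies no s_k)

Ratio r(k) = (k + 4)**2/(k + 5)**2.
Normal form (A,B,C) = (k**2 + 8*k + 16, k**2 + 10*k + 25, 1).
Need (k**2 + 8*k + 16)·f(k+1) − (k**2 + 8*k + 16)·f(k) = 1.
Degrees (2,2,0) ⇒ d ≤ 0.
Generic f = c0 gives residual -1; -1 = 0 cannot hold, so t_k is not Gosper-summable.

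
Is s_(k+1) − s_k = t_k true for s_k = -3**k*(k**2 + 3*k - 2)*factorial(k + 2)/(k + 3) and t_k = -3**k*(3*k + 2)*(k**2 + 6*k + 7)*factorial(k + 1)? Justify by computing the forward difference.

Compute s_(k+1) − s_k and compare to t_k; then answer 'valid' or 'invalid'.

s_(k+1) = -3**(k + 1)*(k**2 + 5*k + 2)*factorial(k + 3)/(k + 4)
s_(k+1) − s_k = -3**k*(3*k**4 + 32*k**3 + 116*k**2 + 161*k + 62)*factorial(k + 2)/((k + 3)*(k + 4))
(s_(k+1) − s_k) − t_k = 3**k*(k + 1)*(3*k**3 + 26*k**2 + 66*k + 44)*factorial(k + 1)/((k + 3)*(k + 4))

Invalid: residual 3**k*(k + 1)*(3*k**3 + 26*k**2 + 66*k + 44)*factorial(k + 1)/((k + 3)*(k + 4)) ≠ 0.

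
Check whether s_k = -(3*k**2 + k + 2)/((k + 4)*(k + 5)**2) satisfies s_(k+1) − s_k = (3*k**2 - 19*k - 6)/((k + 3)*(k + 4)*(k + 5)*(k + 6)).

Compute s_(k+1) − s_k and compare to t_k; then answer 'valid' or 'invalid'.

s_(k+1) = (-k - 3*(k + 1)**2 - 3)/((k + 5)*(k + 6)**2)
s_(k+1) − s_k = (3*k**3 - 7*k**2 - 134*k - 48)/(k**5 + 26*k**4 + 269*k**3 + 1384*k**2 + 3540*k + 3600)
(s_(k+1) − s_k) − t_k = 6*(-2*k**3 - 5*k**2 + 31*k + 6)/(k**6 + 29*k**5 + 347*k**4 + 2191*k**3 + 7692*k**2 + 14220*k + 10800)

Invalid: residual 6*(-2*k**3 - 5*k**2 + 31*k + 6)/(k**6 + 29*k**5 + 347*k**4 + 2191*k**3 + 7692*k**2 + 14220*k + 10800) ≠ 0.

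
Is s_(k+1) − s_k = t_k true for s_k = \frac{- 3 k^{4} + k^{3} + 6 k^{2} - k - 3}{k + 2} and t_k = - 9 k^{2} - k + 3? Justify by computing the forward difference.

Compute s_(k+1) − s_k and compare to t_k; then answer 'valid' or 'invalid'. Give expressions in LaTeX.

s_(k+1) = k*(-3*k**3 - 11*k**2 - 9*k + 2)/(k + 3)
s_(k+1) − s_k = (-9*k**4 - 40*k**3 - 33*k**2 + 10*k + 9)/(k**2 + 5*k + 6)
(s_(k+1) − s_k) − t_k = (6*k**3 + 23*k**2 + k - 9)/(k**2 + 5*k + 6)

Invalid: residual \frac{6 k^{3} + 23 k^{2} + k - 9}{k^{2} + 5 k + 6} ≠ 0.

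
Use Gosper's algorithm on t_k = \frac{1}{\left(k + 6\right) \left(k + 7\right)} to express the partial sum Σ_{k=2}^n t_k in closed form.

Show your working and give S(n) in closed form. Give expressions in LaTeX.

Step 1: r(k) = (k + 6)/(k + 8).
Normal form (A,B,C) = (k + 6, k + 8, 1).
Need (k + 6)·f(k+1) − (k + 7)·f(k) = 1.
Bound: deg f ≤ 1.
Match coefficients ⇒ f(k) = k/6.
R(k) = B(k−1)·f(k)/C(k) = k*(k + 7)/6; s_k = R·t_k = k/(6*(k + 6)).
Verify: 1/(k**2 + 13*k + 42) matches t_k.
s_(n+1) = (n + 1)/(6*(n + 7)) and s_(2) = 1/24, so S(n) = (n - 1)/(8*(n + 7)).

S(n) = \frac{n - 1}{8 \left(n + 7\right)}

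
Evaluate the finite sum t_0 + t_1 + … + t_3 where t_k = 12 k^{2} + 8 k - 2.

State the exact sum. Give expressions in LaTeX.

Ratio r(k) = (6*k**2 + 16*k + 9)/(6*k**2 + 4*k - 1).
A = 1, B = 1, C = k**2 + 2*k/3 - 1/6.
Solve (1)·f(k+1) − (1)·f(k) = k**2 + 2*k/3 - 1/6.
Degrees (0,0,2) ⇒ d ≤ 3.
A polynomial solution: f(k) = k*(2*k**2 - k - 2)/6.
Then R = B(k−1)f/C = k*(2*k**2 - k - 2)/(6*k**2 + 4*k - 1), so s_k = R(k)·t_k = 2*k*(2*k**2 - k - 2).
s_(k+1) − s_k = 12*k**2 + 8*k - 2 = t_k.
Evaluate s at k=4 and k=0: 208 and 0; difference 208.

Σ = 208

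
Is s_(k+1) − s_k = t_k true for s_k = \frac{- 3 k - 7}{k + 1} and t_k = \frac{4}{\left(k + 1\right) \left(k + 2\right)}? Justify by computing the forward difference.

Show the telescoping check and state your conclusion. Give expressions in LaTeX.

s_(k+1) = (-3*k - 10)/(k + 2)
s_(k+1) − s_k = 4/(k**2 + 3*k + 2)
(s_(k+1) − s_k) − t_k = 0

Valid — Δs_k = t_k.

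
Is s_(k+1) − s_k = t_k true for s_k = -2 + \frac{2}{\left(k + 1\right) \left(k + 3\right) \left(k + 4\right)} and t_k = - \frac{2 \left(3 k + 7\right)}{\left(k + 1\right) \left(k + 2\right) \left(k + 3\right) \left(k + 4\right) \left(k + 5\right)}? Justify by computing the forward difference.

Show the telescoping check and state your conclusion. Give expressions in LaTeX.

valid; difference matches t_k

s_(k+1) = -2 + 2/((k + 2)*(k + 4)*(k + 5))
s_(k+1) − s_k = 2*(-3*k - 7)/(k**5 + 15*k**4 + 85*k**3 + 225*k**2 + 274*k + 120)
(s_(k+1) − s_k) − t_k = 0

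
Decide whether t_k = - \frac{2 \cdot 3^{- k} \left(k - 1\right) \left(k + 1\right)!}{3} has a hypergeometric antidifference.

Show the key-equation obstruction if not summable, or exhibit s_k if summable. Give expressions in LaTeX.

Compute t_(k+1)/t_k: get k*(k + 2)/(3*(k - 1)).
Take A(k)=k/3 + 2/3, B(k)=1, C(k)=k - 1.
f must satisfy (k/3 + 2/3)·f(k+1) − (1)·f(k) = k - 1.
Degrees (1,0,1) ⇒ d ≤ 0.
Solve for f: f(k) = 3 (degree 0 ≤ 0).
R(k) = B(k−1)·f(k)/C(k) = 3/(k - 1); s_k = R·t_k = -2*factorial(k + 1)/3**k.
Δs = -2*(k - 1)*factorial(k + 1)/(3*3**k), as required.

Yes. s_k = - 2 \cdot 3^{- k} \left(k + 1\right)!.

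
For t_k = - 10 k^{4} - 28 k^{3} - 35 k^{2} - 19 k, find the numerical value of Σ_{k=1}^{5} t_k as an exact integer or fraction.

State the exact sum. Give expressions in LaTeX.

Σ = -18300

Compute t_(k+1)/t_k: get (10*k**4 + 68*k**3 + 179*k**2 + 213*k + 92)/(k*(10*k**3 + 28*k**2 + 35*k + 19)).
Factor: A=1; B=1; C=k**4 + 14*k**3/5 + 7*k**2/2 + 19*k/10.
Need (1)·f(k+1) − (1)·f(k) = k**4 + 14*k**3/5 + 7*k**2/2 + 19*k/10.
d = 5 from the (0,0,4) case.
Solve for f: f(k) = k*(k - 1)*(2*k**3 + 4*k**2 + 5*k + 4)/10 (degree 5 ≤ 5).
Certificate R = B(k−1)f/C = (k - 1)*(2*k**3 + 4*k**2 + 5*k + 4)/(10*k**3 + 28*k**2 + 35*k + 19) gives s_k = k*(-2*k**4 - 2*k**3 - k**2 + k + 4).
Δs = k*(-10*k**3 - 28*k**2 - 35*k - 19), as required.
Evaluate s at k=6 and k=1: -18300 and 0; difference -18300.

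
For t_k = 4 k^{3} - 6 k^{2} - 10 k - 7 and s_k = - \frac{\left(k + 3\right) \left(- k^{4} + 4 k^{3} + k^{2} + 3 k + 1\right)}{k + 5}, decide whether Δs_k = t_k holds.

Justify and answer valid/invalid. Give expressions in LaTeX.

s_(k+1) = (k**5 + 4*k**4 - 7*k**3 - 41*k**2 - 60*k - 32)/(k + 6)
s_(k+1) − s_k = (4*k**5 + 32*k**4 + 8*k**3 - 219*k**2 - 269*k - 142)/(k**2 + 11*k + 30)
(s_(k+1) − s_k) − t_k = 2*(-3*k**4 - 18*k**3 + 39*k**2 + 54*k + 34)/(k**2 + 11*k + 30)

Invalid: residual \frac{2 \left(- 3 k^{4} - 18 k^{3} + 39 k^{2} + 54 k + 34\right)}{k^{2} + 11 k + 30} ≠ 0.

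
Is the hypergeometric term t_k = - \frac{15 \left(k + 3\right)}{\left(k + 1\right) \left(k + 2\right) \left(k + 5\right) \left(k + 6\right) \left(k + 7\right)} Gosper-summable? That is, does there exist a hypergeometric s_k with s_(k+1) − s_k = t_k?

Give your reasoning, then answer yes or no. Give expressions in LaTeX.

Yes. s_k = \frac{k \left(- k^{2} - 12 k - 41\right)}{6 \left(k^{3} + 12 k^{2} + 41 k + 30\right)}.

r(k) = (k + 1)*(k + 4)*(k + 5)/((k + 3)**2*(k + 8)) after simplifying.
Normal form (A,B,C) = (k + 1, k + 8, k**3 + 10*k**2 + 33*k + 36).
Set up (k + 1)·f(k+1) − (k + 7)·f(k) − (k**3 + 10*k**2 + 33*k + 36) = 0.
d = 6 from the (1,1,3) case.
A polynomial solution: f(k) = k*(k + 2)*(k + 3)*(k + 4)*(k**2 + 12*k + 41)/90.
So s_k = (B(k−1)f/C)·t_k = (k*(k + 2)*(k + 7)*(k**2 + 12*k + 41)/(90*(k + 3)))·t_k = k*(-k**2 - 12*k - 41)/(6*(k**3 + 12*k**2 + 41*k + 30)).
Δs = 15*(-k - 3)/(k**5 + 21*k**4 + 163*k**3 + 567*k**2 + 844*k + 420), as required.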